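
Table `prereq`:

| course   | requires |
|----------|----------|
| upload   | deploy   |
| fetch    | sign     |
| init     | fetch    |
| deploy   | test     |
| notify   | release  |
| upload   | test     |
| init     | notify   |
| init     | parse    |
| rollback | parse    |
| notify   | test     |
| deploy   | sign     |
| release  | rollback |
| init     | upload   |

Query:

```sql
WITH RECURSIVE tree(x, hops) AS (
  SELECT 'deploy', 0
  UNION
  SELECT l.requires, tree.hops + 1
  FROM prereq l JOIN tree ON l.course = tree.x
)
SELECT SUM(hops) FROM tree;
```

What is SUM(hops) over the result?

2

Base: (deploy, hops=0).
Iteration 1: edges from {deploy} -> (sign, hops=1), (test, hops=1).
Iteration 2: no outgoing edges from {sign,test}; recursion stops.
SUM(hops) = 0 + 1 + 1 = 2.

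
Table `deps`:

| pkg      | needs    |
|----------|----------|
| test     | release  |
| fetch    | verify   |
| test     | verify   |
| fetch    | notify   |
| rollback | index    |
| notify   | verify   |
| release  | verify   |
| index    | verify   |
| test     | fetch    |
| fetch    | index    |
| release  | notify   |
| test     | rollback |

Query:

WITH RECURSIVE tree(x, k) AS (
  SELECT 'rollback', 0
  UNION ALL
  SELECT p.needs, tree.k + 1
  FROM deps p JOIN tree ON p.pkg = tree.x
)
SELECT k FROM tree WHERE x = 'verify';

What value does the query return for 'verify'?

Base: (rollback, k=0).
Iteration 1: edges from {rollback} -> (index, k=1).
Iteration 2: edges from {index} -> (verify, k=2).
Iteration 3: no outgoing edges from {verify}; recursion stops.

2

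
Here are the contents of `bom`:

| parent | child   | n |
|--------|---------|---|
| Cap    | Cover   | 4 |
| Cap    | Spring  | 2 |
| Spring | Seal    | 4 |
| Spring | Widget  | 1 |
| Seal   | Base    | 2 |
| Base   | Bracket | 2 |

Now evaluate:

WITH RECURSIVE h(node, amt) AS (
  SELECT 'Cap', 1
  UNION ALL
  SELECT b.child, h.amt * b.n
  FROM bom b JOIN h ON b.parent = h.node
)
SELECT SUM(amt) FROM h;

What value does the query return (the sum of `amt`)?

Base: (Cap, amt=1).
Iteration 1: components of {Cap} -> Cover = 1*4 = 4, Spring = 1*2 = 2.
Iteration 2: components of {Cover,Spring} -> Seal = 2*4 = 8, Widget = 2*1 = 2.
Iteration 3: components of {Seal,Widget} -> Base = 8*2 = 16.
Iteration 4: components of {Base} -> Bracket = 16*2 = 32.
Iteration 5: no further components; recursion stops.
SUM(amt) = 1 + 4 + 2 + 8 + 2 + 16 + 32 = 65.

65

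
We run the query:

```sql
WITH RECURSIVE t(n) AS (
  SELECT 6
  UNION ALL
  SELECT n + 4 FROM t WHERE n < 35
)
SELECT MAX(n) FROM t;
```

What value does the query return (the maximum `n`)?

Base: n=6.
Iteration 1: 6 < 35 holds -> n = 6 + 4 = 10.
Iteration 2: 10 < 35 holds -> n = 10 + 4 = 14.
Iteration 3: 14 < 35 holds -> n = 14 + 4 = 18.
Iteration 4: 18 < 35 holds -> n = 18 + 4 = 22.
Iteration 5: 22 < 35 holds -> n = 22 + 4 = 26.
Iteration 6: 26 < 35 holds -> n = 26 + 4 = 30.
Iteration 7: 30 < 35 holds -> n = 30 + 4 = 34.
Iteration 8: 34 < 35 holds -> n = 34 + 4 = 38.
Iteration 9: 38 < 35 fails; recursion stops.
n values: 6, 10, 14, 18, 22, 26, 30, 34, 38; the maximum is 38.

38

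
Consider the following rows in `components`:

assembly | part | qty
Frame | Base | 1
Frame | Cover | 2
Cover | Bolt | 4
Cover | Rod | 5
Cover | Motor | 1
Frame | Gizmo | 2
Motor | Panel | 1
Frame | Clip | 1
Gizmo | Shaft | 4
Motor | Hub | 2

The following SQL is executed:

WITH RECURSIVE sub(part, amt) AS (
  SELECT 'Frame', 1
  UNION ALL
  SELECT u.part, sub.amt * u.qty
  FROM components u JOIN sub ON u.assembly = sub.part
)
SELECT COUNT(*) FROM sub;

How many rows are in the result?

Base: (Frame, amt=1).
Iteration 1: components of {Frame} -> Base = 1*1 = 1, Clip = 1*1 = 1, Cover = 1*2 = 2, Gizmo = 1*2 = 2.
Iteration 2: components of {Base,Clip,Cover,Gizmo} -> Bolt = 2*4 = 8, Motor = 2*1 = 2, Rod = 2*5 = 10, Shaft = 2*4 = 8.
Iteration 3: components of {Bolt,Motor,Rod,Shaft} -> Hub = 2*2 = 4, Panel = 2*1 = 2.
Iteration 4: no further components; recursion stops.
Total rows emitted: 11.

11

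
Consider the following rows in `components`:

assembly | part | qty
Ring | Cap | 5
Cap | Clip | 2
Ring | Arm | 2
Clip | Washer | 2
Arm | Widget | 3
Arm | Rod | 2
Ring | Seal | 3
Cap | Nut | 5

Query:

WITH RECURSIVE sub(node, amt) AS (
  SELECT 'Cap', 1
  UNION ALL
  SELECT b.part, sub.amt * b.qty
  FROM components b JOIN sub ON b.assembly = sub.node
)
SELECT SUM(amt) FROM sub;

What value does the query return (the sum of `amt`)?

12

Base: (Cap, amt=1).
Iteration 1: components of {Cap} -> Clip = 1*2 = 2, Nut = 1*5 = 5.
Iteration 2: components of {Clip,Nut} -> Washer = 2*2 = 4.
Iteration 3: no further components; recursion stops.
SUM(amt) = 1 + 2 + 5 + 4 = 12.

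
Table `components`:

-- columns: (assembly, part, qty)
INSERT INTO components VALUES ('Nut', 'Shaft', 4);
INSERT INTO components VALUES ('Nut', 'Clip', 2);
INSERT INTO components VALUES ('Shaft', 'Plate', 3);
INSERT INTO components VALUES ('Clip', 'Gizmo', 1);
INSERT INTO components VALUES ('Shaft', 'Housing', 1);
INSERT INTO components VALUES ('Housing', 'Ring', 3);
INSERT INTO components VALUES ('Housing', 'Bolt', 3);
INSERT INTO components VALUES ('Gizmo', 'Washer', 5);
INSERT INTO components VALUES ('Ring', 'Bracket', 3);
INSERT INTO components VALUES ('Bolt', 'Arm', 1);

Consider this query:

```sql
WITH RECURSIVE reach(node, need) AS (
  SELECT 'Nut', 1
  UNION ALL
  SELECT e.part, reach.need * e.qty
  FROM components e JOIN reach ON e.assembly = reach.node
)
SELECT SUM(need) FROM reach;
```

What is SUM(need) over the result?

Base: (Nut, need=1).
Iteration 1: components of {Nut} -> Clip = 1*2 = 2, Shaft = 1*4 = 4.
Iteration 2: components of {Clip,Shaft} -> Gizmo = 2*1 = 2, Housing = 4*1 = 4, Plate = 4*3 = 12.
Iteration 3: components of {Gizmo,Housing,Plate} -> Bolt = 4*3 = 12, Ring = 4*3 = 12, Washer = 2*5 = 10.
Iteration 4: components of {Bolt,Ring,Washer} -> Arm = 12*1 = 12, Bracket = 12*3 = 36.
Iteration 5: no further components; recursion stops.
SUM(need) = 1 + 4 + 2 + 12 + 4 + 2 + 12 + 12 + 10 + 36 + 12 = 107.

107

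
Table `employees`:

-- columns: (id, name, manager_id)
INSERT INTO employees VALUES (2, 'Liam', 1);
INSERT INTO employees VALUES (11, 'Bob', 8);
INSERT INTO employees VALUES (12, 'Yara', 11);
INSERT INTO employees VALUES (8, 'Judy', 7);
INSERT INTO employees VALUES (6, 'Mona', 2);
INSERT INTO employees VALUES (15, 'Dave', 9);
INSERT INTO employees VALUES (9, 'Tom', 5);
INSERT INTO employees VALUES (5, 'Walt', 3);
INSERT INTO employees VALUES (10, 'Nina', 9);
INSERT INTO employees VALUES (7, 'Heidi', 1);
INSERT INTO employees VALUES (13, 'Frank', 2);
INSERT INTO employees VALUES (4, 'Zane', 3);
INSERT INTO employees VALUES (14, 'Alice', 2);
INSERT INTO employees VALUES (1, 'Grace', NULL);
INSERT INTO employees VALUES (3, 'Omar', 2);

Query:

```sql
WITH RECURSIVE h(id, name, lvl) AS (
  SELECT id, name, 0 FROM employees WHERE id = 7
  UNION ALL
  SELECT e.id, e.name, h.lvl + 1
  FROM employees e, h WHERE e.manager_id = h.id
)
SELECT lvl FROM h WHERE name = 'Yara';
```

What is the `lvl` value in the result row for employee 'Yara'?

Base: id=7 (Heidi) at lvl 0.
Iteration 1: rows with manager_id in {7} -> Judy (id 8, lvl 1).
Iteration 2: rows with manager_id in {8} -> Bob (id 11, lvl 2).
Iteration 3: rows with manager_id in {11} -> Yara (id 12, lvl 3).
Iteration 4: no rows with manager_id in {12}; recursion stops.

3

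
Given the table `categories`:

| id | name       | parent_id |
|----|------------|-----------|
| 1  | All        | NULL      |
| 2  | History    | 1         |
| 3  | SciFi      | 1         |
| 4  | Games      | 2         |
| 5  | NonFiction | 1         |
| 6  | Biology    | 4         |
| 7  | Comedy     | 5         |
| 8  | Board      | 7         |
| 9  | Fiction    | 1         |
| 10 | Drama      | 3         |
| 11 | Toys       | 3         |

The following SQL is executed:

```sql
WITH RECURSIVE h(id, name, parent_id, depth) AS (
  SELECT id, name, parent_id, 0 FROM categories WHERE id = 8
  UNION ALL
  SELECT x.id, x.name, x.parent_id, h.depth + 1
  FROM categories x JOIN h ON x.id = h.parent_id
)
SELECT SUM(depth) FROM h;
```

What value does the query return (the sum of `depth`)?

Base: id=8 (Board), parent_id=7, depth 0.
Iteration 1: join on id=7 -> Comedy (id 7, parent_id=5, depth 1).
Iteration 2: join on id=5 -> NonFiction (id 5, parent_id=1, depth 2).
Iteration 3: join on id=1 -> All (id 1, parent_id=NULL, depth 3).
Iteration 4: parent_id is NULL; no match; recursion stops.
SUM(depth) = 0 + 1 + 2 + 3 = 6.

6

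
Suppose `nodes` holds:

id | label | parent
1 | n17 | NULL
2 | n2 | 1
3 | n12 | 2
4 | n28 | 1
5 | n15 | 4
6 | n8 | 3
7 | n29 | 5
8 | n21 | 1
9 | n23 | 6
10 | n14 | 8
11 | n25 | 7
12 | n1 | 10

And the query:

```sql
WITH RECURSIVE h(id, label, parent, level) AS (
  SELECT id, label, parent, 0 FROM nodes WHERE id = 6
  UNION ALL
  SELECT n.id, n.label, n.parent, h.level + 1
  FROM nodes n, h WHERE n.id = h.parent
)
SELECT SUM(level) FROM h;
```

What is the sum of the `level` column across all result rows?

6

Base: id=6 (n8), parent=3, level 0.
Iteration 1: join on id=3 -> n12 (id 3, parent=2, level 1).
Iteration 2: join on id=2 -> n2 (id 2, parent=1, level 2).
Iteration 3: join on id=1 -> n17 (id 1, parent=NULL, level 3).
Iteration 4: parent is NULL; no match; recursion stops.
SUM(level) = 0 + 1 + 2 + 3 = 6.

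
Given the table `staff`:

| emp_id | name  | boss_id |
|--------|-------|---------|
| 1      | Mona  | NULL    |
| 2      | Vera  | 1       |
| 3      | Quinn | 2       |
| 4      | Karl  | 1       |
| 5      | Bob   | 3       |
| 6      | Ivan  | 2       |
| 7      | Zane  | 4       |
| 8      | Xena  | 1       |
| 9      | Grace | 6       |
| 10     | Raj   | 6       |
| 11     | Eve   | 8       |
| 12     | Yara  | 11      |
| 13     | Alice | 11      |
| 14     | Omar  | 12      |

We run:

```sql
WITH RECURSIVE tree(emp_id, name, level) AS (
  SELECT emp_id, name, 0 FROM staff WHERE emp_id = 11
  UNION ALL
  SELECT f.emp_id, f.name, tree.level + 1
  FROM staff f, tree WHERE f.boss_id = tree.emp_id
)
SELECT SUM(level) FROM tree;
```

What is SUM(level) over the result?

Base: emp_id=11 (Eve) at level 0.
Iteration 1: rows with boss_id in {11} -> Yara (id 12, level 1), Alice (id 13, level 1).
Iteration 2: rows with boss_id in {12,13} -> Omar (id 14, level 2).
Iteration 3: no rows with boss_id in {14}; recursion stops.
SUM(level) = 0 + 1 + 1 + 2 = 4.

4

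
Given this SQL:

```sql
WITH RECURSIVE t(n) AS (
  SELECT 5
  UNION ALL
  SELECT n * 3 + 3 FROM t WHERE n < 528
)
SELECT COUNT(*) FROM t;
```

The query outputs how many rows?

Base: n=5.
Iteration 1: 5 < 528 holds -> n = 5 * 3 + 3 = 18.
Iteration 2: 18 < 528 holds -> n = 18 * 3 + 3 = 57.
Iteration 3: 57 < 528 holds -> n = 57 * 3 + 3 = 174.
Iteration 4: 174 < 528 holds -> n = 174 * 3 + 3 = 525.
Iteration 5: 525 < 528 holds -> n = 525 * 3 + 3 = 1578.
Iteration 6: 1578 < 528 fails; recursion stops.
Total rows emitted: 6.

6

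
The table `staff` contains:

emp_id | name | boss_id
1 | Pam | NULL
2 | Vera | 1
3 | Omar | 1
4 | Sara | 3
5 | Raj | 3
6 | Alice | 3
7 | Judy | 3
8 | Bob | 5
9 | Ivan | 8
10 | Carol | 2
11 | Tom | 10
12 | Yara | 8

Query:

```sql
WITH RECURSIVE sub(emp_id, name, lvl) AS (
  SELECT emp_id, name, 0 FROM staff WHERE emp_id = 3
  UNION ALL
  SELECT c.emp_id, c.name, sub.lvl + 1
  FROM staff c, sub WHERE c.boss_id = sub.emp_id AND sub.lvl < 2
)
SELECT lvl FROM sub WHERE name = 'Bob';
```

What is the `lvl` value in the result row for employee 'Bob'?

Base: emp_id=3 (Omar) at lvl 0.
Iteration 1: rows with boss_id in {3} -> Sara (id 4, lvl 1), Raj (id 5, lvl 1), Alice (id 6, lvl 1), Judy (id 7, lvl 1).
Iteration 2: rows with boss_id in {4,5,6,7} -> Bob (id 8, lvl 2).
Iteration 3: lvl < 2 fails for all current rows; recursion stops.

2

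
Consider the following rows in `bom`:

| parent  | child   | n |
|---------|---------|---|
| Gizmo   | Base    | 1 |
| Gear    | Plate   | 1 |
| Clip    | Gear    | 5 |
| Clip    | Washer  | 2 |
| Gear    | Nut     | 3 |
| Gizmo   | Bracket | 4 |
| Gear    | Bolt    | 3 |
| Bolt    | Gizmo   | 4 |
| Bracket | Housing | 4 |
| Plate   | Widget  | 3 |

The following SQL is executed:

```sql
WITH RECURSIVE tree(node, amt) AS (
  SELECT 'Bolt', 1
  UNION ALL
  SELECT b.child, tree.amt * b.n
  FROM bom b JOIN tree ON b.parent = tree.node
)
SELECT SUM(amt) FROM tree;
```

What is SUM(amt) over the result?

Base: (Bolt, amt=1).
Iteration 1: components of {Bolt} -> Gizmo = 1*4 = 4.
Iteration 2: components of {Gizmo} -> Base = 4*1 = 4, Bracket = 4*4 = 16.
Iteration 3: components of {Base,Bracket} -> Housing = 16*4 = 64.
Iteration 4: no further components; recursion stops.
SUM(amt) = 1 + 4 + 16 + 4 + 64 = 89.

89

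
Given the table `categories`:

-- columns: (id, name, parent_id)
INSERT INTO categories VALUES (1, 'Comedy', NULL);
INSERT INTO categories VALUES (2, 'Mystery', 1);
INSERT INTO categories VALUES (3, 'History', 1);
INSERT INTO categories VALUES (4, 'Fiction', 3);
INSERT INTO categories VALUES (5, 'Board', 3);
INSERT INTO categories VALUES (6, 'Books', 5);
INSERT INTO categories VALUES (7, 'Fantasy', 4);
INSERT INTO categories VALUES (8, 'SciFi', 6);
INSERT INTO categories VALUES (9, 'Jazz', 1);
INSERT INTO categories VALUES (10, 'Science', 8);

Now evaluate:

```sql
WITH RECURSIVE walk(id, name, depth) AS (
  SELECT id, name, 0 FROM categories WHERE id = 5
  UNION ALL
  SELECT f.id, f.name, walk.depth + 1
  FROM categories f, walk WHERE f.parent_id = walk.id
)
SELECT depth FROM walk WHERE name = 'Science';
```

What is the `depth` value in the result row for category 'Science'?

3

Base: id=5 (Board) at depth 0.
Iteration 1: rows with parent_id in {5} -> Books (id 6, depth 1).
Iteration 2: rows with parent_id in {6} -> SciFi (id 8, depth 2).
Iteration 3: rows with parent_id in {8} -> Science (id 10, depth 3).
Iteration 4: no rows with parent_id in {10}; recursion stops.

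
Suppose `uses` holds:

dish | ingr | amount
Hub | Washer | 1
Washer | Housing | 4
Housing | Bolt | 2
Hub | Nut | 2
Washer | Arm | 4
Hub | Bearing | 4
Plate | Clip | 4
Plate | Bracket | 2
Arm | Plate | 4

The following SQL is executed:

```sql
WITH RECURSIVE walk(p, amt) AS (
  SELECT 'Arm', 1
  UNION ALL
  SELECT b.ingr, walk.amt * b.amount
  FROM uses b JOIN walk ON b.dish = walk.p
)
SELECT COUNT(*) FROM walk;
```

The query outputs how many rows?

Base: (Arm, amt=1).
Iteration 1: components of {Arm} -> Plate = 1*4 = 4.
Iteration 2: components of {Plate} -> Bracket = 4*2 = 8, Clip = 4*4 = 16.
Iteration 3: no further components; recursion stops.
Total rows emitted: 4.

4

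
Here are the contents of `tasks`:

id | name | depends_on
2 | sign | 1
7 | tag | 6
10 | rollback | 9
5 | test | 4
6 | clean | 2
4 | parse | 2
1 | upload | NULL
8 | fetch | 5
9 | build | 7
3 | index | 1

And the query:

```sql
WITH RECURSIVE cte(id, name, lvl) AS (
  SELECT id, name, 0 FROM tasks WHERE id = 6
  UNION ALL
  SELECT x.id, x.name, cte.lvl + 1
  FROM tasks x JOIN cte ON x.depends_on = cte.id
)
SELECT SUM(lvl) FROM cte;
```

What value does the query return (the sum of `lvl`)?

6

Base: id=6 (clean) at lvl 0.
Iteration 1: rows with depends_on in {6} -> tag (id 7, lvl 1).
Iteration 2: rows with depends_on in {7} -> build (id 9, lvl 2).
Iteration 3: rows with depends_on in {9} -> rollback (id 10, lvl 3).
Iteration 4: no rows with depends_on in {10}; recursion stops.
SUM(lvl) = 0 + 1 + 2 + 3 = 6.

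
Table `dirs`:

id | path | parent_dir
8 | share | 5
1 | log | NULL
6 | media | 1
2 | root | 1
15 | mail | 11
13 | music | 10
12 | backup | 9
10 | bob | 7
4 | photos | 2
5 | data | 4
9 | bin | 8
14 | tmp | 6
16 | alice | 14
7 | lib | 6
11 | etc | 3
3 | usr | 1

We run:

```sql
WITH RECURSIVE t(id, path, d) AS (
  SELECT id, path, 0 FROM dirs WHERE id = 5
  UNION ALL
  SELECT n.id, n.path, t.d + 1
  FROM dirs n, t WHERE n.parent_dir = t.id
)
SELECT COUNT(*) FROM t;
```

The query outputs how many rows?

Base: id=5 (data) at d 0.
Iteration 1: rows with parent_dir in {5} -> share (id 8, d 1).
Iteration 2: rows with parent_dir in {8} -> bin (id 9, d 2).
Iteration 3: rows with parent_dir in {9} -> backup (id 12, d 3).
Iteration 4: no rows with parent_dir in {12}; recursion stops.
Total rows emitted: 4.

4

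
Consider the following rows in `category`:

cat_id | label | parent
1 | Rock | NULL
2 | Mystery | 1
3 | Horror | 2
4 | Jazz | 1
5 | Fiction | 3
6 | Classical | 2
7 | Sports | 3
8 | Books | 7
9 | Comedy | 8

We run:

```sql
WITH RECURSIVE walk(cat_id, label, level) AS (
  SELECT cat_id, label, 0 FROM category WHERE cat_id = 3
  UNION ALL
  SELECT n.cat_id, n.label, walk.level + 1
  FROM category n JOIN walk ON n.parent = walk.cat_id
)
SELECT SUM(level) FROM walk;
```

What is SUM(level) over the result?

Base: cat_id=3 (Horror) at level 0.
Iteration 1: rows with parent in {3} -> Fiction (id 5, level 1), Sports (id 7, level 1).
Iteration 2: rows with parent in {5,7} -> Books (id 8, level 2).
Iteration 3: rows with parent in {8} -> Comedy (id 9, level 3).
Iteration 4: no rows with parent in {9}; recursion stops.
SUM(level) = 0 + 1 + 1 + 2 + 3 = 7.

7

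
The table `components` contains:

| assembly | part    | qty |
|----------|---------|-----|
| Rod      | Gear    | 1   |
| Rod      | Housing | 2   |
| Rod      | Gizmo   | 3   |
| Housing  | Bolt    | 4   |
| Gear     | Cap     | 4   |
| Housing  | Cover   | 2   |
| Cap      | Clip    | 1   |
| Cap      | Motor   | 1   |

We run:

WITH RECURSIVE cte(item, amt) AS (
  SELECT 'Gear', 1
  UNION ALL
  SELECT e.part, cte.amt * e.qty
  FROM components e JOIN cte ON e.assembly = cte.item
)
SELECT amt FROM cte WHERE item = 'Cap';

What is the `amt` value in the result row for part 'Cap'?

Base: (Gear, amt=1).
Iteration 1: components of {Gear} -> Cap = 1*4 = 4.
Iteration 2: components of {Cap} -> Clip = 4*1 = 4, Motor = 4*1 = 4.
Iteration 3: no further components; recursion stops.

4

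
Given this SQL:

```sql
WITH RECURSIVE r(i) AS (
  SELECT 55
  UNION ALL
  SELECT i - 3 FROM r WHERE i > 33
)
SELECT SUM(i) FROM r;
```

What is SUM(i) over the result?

Base: i=55.
Iteration 1: 55 > 33 holds -> i = 55 - 3 = 52.
Iteration 2: 52 > 33 holds -> i = 52 - 3 = 49.
Iteration 3: 49 > 33 holds -> i = 49 - 3 = 46.
Iteration 4: 46 > 33 holds -> i = 46 - 3 = 43.
Iteration 5: 43 > 33 holds -> i = 43 - 3 = 40.
Iteration 6: 40 > 33 holds -> i = 40 - 3 = 37.
Iteration 7: 37 > 33 holds -> i = 37 - 3 = 34.
Iteration 8: 34 > 33 holds -> i = 34 - 3 = 31.
Iteration 9: 31 > 33 fails; recursion stops.
SUM(i) = 55 + 52 + 49 + 46 + 43 + 40 + 37 + 34 + 31 = 387.

387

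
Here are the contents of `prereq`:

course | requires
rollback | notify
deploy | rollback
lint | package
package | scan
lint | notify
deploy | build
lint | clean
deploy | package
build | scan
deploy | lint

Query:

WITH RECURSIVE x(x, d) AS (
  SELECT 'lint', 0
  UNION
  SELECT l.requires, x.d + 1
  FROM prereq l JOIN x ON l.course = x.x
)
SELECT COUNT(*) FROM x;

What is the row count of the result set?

5

Base: (lint, d=0).
Iteration 1: edges from {lint} -> (clean, d=1), (notify, d=1), (package, d=1).
Iteration 2: edges from {clean,notify,package} -> (scan, d=2).
Iteration 3: no outgoing edges from {scan}; recursion stops.
Total rows emitted: 5.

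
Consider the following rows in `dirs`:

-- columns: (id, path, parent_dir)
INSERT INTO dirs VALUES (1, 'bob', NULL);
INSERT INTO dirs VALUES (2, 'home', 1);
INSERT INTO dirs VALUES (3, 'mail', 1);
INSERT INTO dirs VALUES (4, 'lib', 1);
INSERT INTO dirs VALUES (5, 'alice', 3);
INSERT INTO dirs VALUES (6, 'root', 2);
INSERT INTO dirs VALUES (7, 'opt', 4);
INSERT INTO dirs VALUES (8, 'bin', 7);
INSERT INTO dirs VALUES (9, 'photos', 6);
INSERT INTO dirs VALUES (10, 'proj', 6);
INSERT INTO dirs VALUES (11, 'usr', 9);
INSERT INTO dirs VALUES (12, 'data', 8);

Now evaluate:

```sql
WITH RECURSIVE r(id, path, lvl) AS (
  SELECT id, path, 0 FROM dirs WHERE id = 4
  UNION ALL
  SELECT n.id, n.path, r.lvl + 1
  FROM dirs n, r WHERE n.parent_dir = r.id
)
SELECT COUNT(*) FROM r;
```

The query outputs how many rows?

4

Base: id=4 (lib) at lvl 0.
Iteration 1: rows with parent_dir in {4} -> opt (id 7, lvl 1).
Iteration 2: rows with parent_dir in {7} -> bin (id 8, lvl 2).
Iteration 3: rows with parent_dir in {8} -> data (id 12, lvl 3).
Iteration 4: no rows with parent_dir in {12}; recursion stops.
Total rows emitted: 4.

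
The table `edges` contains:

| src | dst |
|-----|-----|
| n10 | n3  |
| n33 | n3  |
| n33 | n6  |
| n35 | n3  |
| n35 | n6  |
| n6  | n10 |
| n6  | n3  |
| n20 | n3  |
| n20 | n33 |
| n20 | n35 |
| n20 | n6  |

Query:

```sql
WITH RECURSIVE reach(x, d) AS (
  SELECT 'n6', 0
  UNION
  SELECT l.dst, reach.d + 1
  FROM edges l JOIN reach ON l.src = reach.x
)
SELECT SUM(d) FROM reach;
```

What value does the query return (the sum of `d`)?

4

Base: (n6, d=0).
Iteration 1: edges from {n6} -> (n10, d=1), (n3, d=1).
Iteration 2: edges from {n10,n3} -> (n3, d=2).
Iteration 3: no outgoing edges from {n3}; recursion stops.
SUM(d) = 0 + 1 + 1 + 2 = 4.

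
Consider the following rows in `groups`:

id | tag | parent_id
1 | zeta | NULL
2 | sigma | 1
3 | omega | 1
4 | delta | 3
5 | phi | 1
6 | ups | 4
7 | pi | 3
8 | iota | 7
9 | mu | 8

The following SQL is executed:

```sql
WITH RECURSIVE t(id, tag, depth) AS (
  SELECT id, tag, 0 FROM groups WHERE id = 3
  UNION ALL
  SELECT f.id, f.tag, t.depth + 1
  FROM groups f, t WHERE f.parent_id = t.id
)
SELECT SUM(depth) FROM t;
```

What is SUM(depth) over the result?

Base: id=3 (omega) at depth 0.
Iteration 1: rows with parent_id in {3} -> delta (id 4, depth 1), pi (id 7, depth 1).
Iteration 2: rows with parent_id in {4,7} -> ups (id 6, depth 2), iota (id 8, depth 2).
Iteration 3: rows with parent_id in {6,8} -> mu (id 9, depth 3).
Iteration 4: no rows with parent_id in {9}; recursion stops.
SUM(depth) = 0 + 1 + 1 + 2 + 2 + 3 = 9.

9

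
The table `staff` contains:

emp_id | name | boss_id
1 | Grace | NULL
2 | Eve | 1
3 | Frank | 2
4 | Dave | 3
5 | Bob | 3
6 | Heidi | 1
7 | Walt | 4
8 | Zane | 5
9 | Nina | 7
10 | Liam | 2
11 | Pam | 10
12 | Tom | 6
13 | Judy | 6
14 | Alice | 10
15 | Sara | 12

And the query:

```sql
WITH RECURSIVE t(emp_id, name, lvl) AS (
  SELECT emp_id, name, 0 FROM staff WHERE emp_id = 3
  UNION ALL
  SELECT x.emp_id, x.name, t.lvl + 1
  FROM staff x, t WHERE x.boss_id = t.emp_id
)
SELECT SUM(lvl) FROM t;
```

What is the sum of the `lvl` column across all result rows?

9

Base: emp_id=3 (Frank) at lvl 0.
Iteration 1: rows with boss_id in {3} -> Dave (id 4, lvl 1), Bob (id 5, lvl 1).
Iteration 2: rows with boss_id in {4,5} -> Walt (id 7, lvl 2), Zane (id 8, lvl 2).
Iteration 3: rows with boss_id in {7,8} -> Nina (id 9, lvl 3).
Iteration 4: no rows with boss_id in {9}; recursion stops.
SUM(lvl) = 0 + 1 + 1 + 2 + 2 + 3 = 9.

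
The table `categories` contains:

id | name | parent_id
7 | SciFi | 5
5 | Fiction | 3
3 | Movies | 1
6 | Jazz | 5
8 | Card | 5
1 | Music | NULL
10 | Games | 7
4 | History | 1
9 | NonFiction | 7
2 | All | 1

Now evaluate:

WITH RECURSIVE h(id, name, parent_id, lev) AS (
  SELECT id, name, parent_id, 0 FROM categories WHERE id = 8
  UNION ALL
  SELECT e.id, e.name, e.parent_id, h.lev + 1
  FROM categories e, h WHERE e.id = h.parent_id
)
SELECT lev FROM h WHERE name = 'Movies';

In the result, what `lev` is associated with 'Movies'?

2

Base: id=8 (Card), parent_id=5, lev 0.
Iteration 1: join on id=5 -> Fiction (id 5, parent_id=3, lev 1).
Iteration 2: join on id=3 -> Movies (id 3, parent_id=1, lev 2).
Iteration 3: join on id=1 -> Music (id 1, parent_id=NULL, lev 3).
Iteration 4: parent_id is NULL; no match; recursion stops.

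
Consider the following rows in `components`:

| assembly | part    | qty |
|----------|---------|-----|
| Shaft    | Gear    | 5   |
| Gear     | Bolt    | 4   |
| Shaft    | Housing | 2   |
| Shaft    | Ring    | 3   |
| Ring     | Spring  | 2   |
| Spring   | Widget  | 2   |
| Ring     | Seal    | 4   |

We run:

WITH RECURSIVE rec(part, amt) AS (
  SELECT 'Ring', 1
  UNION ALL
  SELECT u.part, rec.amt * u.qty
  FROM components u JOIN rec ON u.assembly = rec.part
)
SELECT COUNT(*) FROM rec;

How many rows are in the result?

4

Base: (Ring, amt=1).
Iteration 1: components of {Ring} -> Seal = 1*4 = 4, Spring = 1*2 = 2.
Iteration 2: components of {Seal,Spring} -> Widget = 2*2 = 4.
Iteration 3: no further components; recursion stops.
Total rows emitted: 4.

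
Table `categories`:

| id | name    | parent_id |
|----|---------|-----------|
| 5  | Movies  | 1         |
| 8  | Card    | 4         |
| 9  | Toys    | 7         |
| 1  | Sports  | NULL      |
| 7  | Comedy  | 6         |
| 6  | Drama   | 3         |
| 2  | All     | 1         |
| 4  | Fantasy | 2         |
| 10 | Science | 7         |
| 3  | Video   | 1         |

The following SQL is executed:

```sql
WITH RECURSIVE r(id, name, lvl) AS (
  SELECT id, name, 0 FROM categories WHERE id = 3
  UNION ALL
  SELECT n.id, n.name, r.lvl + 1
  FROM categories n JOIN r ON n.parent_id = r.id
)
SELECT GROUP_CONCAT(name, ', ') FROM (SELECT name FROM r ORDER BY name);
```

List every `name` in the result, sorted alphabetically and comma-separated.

Comedy, Drama, Science, Toys, Video

Base: id=3 (Video) at lvl 0.
Iteration 1: rows with parent_id in {3} -> Drama (id 6, lvl 1).
Iteration 2: rows with parent_id in {6} -> Comedy (id 7, lvl 2).
Iteration 3: rows with parent_id in {7} -> Toys (id 9, lvl 3), Science (id 10, lvl 3).
Iteration 4: no rows with parent_id in {9,10}; recursion stops.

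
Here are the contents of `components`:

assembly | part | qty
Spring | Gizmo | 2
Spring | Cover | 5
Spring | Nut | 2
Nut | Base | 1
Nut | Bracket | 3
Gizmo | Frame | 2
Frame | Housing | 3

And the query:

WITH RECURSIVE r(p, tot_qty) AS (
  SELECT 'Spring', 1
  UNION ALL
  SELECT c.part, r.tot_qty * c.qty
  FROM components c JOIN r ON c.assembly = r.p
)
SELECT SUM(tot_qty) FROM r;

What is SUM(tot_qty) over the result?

Base: (Spring, tot_qty=1).
Iteration 1: components of {Spring} -> Cover = 1*5 = 5, Gizmo = 1*2 = 2, Nut = 1*2 = 2.
Iteration 2: components of {Cover,Gizmo,Nut} -> Base = 2*1 = 2, Bracket = 2*3 = 6, Frame = 2*2 = 4.
Iteration 3: components of {Base,Bracket,Frame} -> Housing = 4*3 = 12.
Iteration 4: no further components; recursion stops.
SUM(tot_qty) = 1 + 2 + 5 + 2 + 4 + 2 + 6 + 12 = 34.

34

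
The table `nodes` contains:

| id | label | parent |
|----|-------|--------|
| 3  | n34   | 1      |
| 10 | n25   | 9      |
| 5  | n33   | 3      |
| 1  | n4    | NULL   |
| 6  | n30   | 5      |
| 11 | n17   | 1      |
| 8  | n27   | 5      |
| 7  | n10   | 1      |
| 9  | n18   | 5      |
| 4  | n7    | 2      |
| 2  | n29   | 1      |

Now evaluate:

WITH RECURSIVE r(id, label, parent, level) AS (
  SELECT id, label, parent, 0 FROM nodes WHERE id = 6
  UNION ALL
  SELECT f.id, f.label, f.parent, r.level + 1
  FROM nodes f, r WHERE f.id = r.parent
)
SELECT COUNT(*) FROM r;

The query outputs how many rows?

4

Base: id=6 (n30), parent=5, level 0.
Iteration 1: join on id=5 -> n33 (id 5, parent=3, level 1).
Iteration 2: join on id=3 -> n34 (id 3, parent=1, level 2).
Iteration 3: join on id=1 -> n4 (id 1, parent=NULL, level 3).
Iteration 4: parent is NULL; no match; recursion stops.
Total rows emitted: 4.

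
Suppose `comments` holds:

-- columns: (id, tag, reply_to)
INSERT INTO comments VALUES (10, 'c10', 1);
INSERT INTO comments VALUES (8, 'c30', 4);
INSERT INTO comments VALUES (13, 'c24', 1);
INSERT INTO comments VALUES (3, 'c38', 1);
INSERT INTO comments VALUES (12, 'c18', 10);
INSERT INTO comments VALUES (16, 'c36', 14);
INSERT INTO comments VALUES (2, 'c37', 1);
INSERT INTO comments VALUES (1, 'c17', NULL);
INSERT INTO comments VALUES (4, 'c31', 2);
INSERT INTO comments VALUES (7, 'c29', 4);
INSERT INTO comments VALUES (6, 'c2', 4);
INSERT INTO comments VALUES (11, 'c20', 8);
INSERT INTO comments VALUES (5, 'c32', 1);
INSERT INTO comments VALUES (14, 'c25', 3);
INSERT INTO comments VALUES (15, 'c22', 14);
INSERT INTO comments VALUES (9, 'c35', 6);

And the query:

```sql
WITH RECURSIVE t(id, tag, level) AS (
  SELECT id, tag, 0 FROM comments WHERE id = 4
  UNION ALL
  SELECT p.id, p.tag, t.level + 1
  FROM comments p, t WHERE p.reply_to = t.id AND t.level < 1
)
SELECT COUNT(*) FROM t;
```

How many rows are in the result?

Base: id=4 (c31) at level 0.
Iteration 1: rows with reply_to in {4} -> c2 (id 6, level 1), c29 (id 7, level 1), c30 (id 8, level 1).
Iteration 2: level < 1 fails for all current rows; recursion stops.
Total rows emitted: 4.

4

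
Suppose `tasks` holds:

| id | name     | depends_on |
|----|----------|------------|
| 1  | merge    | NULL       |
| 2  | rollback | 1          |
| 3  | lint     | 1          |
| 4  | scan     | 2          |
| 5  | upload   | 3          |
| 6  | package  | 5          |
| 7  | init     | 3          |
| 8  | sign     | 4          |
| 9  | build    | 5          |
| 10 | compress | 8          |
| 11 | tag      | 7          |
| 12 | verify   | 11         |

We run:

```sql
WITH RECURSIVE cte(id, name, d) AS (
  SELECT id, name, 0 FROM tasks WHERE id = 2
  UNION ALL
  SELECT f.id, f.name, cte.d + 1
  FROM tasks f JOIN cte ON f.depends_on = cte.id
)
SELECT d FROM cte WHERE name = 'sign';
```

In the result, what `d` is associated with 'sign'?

2

Base: id=2 (rollback) at d 0.
Iteration 1: rows with depends_on in {2} -> scan (id 4, d 1).
Iteration 2: rows with depends_on in {4} -> sign (id 8, d 2).
Iteration 3: rows with depends_on in {8} -> compress (id 10, d 3).
Iteration 4: no rows with depends_on in {10}; recursion stops.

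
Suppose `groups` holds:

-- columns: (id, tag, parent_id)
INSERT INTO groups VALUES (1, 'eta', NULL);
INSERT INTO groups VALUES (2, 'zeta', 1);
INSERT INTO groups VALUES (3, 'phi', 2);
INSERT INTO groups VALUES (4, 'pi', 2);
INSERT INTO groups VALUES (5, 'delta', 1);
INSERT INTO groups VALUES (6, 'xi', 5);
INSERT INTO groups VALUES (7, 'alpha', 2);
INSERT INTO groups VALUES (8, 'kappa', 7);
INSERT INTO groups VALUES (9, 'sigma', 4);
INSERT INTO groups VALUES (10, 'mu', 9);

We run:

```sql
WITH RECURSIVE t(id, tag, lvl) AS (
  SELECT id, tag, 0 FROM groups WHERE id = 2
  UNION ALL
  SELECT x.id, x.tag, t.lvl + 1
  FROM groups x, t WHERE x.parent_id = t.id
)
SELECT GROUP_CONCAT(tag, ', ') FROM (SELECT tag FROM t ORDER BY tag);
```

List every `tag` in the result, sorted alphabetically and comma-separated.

alpha, kappa, mu, phi, pi, sigma, zeta

Base: id=2 (zeta) at lvl 0.
Iteration 1: rows with parent_id in {2} -> phi (id 3, lvl 1), pi (id 4, lvl 1), alpha (id 7, lvl 1).
Iteration 2: rows with parent_id in {3,4,7} -> kappa (id 8, lvl 2), sigma (id 9, lvl 2).
Iteration 3: rows with parent_id in {8,9} -> mu (id 10, lvl 3).
Iteration 4: no rows with parent_id in {10}; recursion stops.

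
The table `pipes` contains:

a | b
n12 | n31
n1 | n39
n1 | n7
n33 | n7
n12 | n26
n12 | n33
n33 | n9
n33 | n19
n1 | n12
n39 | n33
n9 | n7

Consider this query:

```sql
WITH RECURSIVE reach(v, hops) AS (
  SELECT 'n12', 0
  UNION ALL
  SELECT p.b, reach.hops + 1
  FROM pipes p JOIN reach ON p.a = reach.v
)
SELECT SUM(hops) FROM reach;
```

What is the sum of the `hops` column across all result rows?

Base: (n12, hops=0).
Iteration 1: edges from {n12} -> (n26, hops=1), (n31, hops=1), (n33, hops=1).
Iteration 2: edges from {n26,n31,n33} -> (n19, hops=2), (n7, hops=2), (n9, hops=2).
Iteration 3: edges from {n19,n7,n9} -> (n7, hops=3).
Iteration 4: no outgoing edges from {n7}; recursion stops.
SUM(hops) = 0 + 1 + 1 + 1 + 2 + 2 + 2 + 3 = 12.

12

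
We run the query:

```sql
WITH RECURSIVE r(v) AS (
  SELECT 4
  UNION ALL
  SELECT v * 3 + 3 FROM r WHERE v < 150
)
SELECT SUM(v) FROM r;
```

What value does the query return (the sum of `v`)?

Base: v=4.
Iteration 1: 4 < 150 holds -> v = 4 * 3 + 3 = 15.
Iteration 2: 15 < 150 holds -> v = 15 * 3 + 3 = 48.
Iteration 3: 48 < 150 holds -> v = 48 * 3 + 3 = 147.
Iteration 4: 147 < 150 holds -> v = 147 * 3 + 3 = 444.
Iteration 5: 444 < 150 fails; recursion stops.
SUM(v) = 4 + 15 + 48 + 147 + 444 = 658.

658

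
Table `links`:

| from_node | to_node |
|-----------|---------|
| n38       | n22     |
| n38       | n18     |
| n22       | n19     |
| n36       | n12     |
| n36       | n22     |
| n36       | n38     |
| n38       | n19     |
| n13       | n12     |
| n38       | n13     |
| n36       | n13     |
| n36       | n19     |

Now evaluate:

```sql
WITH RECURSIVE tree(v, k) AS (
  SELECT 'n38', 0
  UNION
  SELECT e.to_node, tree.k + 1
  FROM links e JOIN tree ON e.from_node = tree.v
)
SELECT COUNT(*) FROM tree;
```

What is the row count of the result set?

Base: (n38, k=0).
Iteration 1: edges from {n38} -> (n13, k=1), (n18, k=1), (n19, k=1), (n22, k=1).
Iteration 2: edges from {n13,n18,n19,n22} -> (n12, k=2), (n19, k=2).
Iteration 3: no outgoing edges from {n12,n19}; recursion stops.
Total rows emitted: 7.

7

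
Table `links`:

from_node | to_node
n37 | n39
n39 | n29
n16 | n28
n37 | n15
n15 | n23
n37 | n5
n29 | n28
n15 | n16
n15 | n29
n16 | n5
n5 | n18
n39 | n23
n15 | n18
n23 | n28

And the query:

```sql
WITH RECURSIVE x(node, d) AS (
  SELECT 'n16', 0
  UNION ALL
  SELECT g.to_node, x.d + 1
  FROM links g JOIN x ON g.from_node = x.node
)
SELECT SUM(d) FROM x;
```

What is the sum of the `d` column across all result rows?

4

Base: (n16, d=0).
Iteration 1: edges from {n16} -> (n28, d=1), (n5, d=1).
Iteration 2: edges from {n28,n5} -> (n18, d=2).
Iteration 3: no outgoing edges from {n18}; recursion stops.
SUM(d) = 0 + 1 + 1 + 2 = 4.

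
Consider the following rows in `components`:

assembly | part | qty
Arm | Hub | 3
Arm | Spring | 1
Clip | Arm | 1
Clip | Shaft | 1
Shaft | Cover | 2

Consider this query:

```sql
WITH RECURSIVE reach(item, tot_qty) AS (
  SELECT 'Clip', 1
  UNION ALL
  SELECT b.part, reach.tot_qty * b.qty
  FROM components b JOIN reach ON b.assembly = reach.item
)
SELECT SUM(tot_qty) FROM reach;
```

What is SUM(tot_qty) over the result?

Base: (Clip, tot_qty=1).
Iteration 1: components of {Clip} -> Arm = 1*1 = 1, Shaft = 1*1 = 1.
Iteration 2: components of {Arm,Shaft} -> Cover = 1*2 = 2, Hub = 1*3 = 3, Spring = 1*1 = 1.
Iteration 3: no further components; recursion stops.
SUM(tot_qty) = 1 + 1 + 1 + 3 + 1 + 2 = 9.

9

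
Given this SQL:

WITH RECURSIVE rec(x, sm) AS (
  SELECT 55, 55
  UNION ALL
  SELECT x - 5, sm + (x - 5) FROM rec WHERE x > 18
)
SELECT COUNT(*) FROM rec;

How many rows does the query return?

9

Base: x=55, sm=55.
Iteration 1: 55 > 18 holds -> x = 55 - 5 = 50, sm = 55 + 50 = 105.
Iteration 2: 50 > 18 holds -> x = 50 - 5 = 45, sm = 105 + 45 = 150.
Iteration 3: 45 > 18 holds -> x = 45 - 5 = 40, sm = 150 + 40 = 190.
Iteration 4: 40 > 18 holds -> x = 40 - 5 = 35, sm = 190 + 35 = 225.
Iteration 5: 35 > 18 holds -> x = 35 - 5 = 30, sm = 225 + 30 = 255.
Iteration 6: 30 > 18 holds -> x = 30 - 5 = 25, sm = 255 + 25 = 280.
Iteration 7: 25 > 18 holds -> x = 25 - 5 = 20, sm = 280 + 20 = 300.
Iteration 8: 20 > 18 holds -> x = 20 - 5 = 15, sm = 300 + 15 = 315.
Iteration 9: 15 > 18 fails; recursion stops.
Total rows emitted: 9.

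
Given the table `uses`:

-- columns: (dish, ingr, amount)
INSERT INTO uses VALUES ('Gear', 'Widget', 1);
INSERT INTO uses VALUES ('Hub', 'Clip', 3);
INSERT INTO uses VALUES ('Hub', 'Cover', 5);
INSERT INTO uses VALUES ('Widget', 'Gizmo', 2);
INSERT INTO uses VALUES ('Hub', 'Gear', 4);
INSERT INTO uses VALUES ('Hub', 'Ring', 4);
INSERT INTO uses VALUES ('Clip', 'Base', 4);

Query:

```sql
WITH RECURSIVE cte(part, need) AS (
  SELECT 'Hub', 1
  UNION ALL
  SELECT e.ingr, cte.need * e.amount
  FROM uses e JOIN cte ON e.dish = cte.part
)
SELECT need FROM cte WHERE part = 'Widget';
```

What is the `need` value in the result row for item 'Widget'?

4

Base: (Hub, need=1).
Iteration 1: components of {Hub} -> Clip = 1*3 = 3, Cover = 1*5 = 5, Gear = 1*4 = 4, Ring = 1*4 = 4.
Iteration 2: components of {Clip,Cover,Gear,Ring} -> Base = 3*4 = 12, Widget = 4*1 = 4.
Iteration 3: components of {Base,Widget} -> Gizmo = 4*2 = 8.
Iteration 4: no further components; recursion stops.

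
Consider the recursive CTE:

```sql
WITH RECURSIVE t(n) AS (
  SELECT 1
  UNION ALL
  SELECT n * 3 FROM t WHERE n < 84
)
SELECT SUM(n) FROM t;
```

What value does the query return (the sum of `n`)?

Base: n=1.
Iteration 1: 1 < 84 holds -> n = 1 * 3 = 3.
Iteration 2: 3 < 84 holds -> n = 3 * 3 = 9.
Iteration 3: 9 < 84 holds -> n = 9 * 3 = 27.
Iteration 4: 27 < 84 holds -> n = 27 * 3 = 81.
Iteration 5: 81 < 84 holds -> n = 81 * 3 = 243.
Iteration 6: 243 < 84 fails; recursion stops.
SUM(n) = 1 + 3 + 9 + 27 + 81 + 243 = 364.

364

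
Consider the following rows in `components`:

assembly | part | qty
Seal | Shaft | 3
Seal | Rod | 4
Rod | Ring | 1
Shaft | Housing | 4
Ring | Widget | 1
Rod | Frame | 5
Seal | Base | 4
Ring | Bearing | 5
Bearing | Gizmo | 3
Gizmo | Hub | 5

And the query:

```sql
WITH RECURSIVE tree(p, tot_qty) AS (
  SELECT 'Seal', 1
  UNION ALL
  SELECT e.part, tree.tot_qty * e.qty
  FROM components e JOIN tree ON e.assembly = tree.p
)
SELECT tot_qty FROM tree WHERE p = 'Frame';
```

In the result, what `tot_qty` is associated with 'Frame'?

Base: (Seal, tot_qty=1).
Iteration 1: components of {Seal} -> Base = 1*4 = 4, Rod = 1*4 = 4, Shaft = 1*3 = 3.
Iteration 2: components of {Base,Rod,Shaft} -> Frame = 4*5 = 20, Housing = 3*4 = 12, Ring = 4*1 = 4.
Iteration 3: components of {Frame,Housing,Ring} -> Bearing = 4*5 = 20, Widget = 4*1 = 4.
Iteration 4: components of {Bearing,Widget} -> Gizmo = 20*3 = 60.
Iteration 5: components of {Gizmo} -> Hub = 60*5 = 300.
Iteration 6: no further components; recursion stops.

20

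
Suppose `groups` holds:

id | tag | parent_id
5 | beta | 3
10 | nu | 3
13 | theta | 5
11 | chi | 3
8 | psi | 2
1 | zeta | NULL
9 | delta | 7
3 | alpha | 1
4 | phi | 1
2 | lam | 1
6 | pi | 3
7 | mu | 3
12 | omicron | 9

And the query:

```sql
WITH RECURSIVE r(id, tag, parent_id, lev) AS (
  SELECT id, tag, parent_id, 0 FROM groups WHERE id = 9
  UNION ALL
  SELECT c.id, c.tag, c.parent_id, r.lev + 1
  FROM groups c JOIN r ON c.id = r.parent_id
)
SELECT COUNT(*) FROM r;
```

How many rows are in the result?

4

Base: id=9 (delta), parent_id=7, lev 0.
Iteration 1: join on id=7 -> mu (id 7, parent_id=3, lev 1).
Iteration 2: join on id=3 -> alpha (id 3, parent_id=1, lev 2).
Iteration 3: join on id=1 -> zeta (id 1, parent_id=NULL, lev 3).
Iteration 4: parent_id is NULL; no match; recursion stops.
Total rows emitted: 4.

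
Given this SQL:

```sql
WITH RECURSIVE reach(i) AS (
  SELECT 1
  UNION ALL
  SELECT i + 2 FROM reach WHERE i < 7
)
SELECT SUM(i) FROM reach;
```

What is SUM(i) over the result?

Base: i=1.
Iteration 1: 1 < 7 holds -> i = 1 + 2 = 3.
Iteration 2: 3 < 7 holds -> i = 3 + 2 = 5.
Iteration 3: 5 < 7 holds -> i = 5 + 2 = 7.
Iteration 4: 7 < 7 fails; recursion stops.
SUM(i) = 1 + 3 + 5 + 7 = 16.

16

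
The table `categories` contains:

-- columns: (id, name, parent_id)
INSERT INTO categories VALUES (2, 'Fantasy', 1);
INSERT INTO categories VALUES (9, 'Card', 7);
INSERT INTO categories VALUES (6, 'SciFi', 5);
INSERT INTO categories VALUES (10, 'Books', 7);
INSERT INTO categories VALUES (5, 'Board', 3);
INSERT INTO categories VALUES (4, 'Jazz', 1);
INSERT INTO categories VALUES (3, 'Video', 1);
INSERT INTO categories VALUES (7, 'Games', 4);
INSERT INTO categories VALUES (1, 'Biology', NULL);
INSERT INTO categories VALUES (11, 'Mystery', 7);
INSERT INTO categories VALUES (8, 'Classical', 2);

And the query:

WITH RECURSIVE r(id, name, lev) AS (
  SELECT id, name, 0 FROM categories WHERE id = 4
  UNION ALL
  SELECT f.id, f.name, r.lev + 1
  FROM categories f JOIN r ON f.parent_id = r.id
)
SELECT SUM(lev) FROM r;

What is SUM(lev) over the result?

Base: id=4 (Jazz) at lev 0.
Iteration 1: rows with parent_id in {4} -> Games (id 7, lev 1).
Iteration 2: rows with parent_id in {7} -> Card (id 9, lev 2), Books (id 10, lev 2), Mystery (id 11, lev 2).
Iteration 3: no rows with parent_id in {9,10,11}; recursion stops.
SUM(lev) = 0 + 1 + 2 + 2 + 2 = 7.

7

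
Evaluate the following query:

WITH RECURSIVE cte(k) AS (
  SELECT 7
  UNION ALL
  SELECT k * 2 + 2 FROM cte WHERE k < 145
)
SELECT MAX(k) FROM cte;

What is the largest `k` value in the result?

286

Base: k=7.
Iteration 1: 7 < 145 holds -> k = 7 * 2 + 2 = 16.
Iteration 2: 16 < 145 holds -> k = 16 * 2 + 2 = 34.
Iteration 3: 34 < 145 holds -> k = 34 * 2 + 2 = 70.
Iteration 4: 70 < 145 holds -> k = 70 * 2 + 2 = 142.
Iteration 5: 142 < 145 holds -> k = 142 * 2 + 2 = 286.
Iteration 6: 286 < 145 fails; recursion stops.
k values: 7, 16, 34, 70, 142, 286; the maximum is 286.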